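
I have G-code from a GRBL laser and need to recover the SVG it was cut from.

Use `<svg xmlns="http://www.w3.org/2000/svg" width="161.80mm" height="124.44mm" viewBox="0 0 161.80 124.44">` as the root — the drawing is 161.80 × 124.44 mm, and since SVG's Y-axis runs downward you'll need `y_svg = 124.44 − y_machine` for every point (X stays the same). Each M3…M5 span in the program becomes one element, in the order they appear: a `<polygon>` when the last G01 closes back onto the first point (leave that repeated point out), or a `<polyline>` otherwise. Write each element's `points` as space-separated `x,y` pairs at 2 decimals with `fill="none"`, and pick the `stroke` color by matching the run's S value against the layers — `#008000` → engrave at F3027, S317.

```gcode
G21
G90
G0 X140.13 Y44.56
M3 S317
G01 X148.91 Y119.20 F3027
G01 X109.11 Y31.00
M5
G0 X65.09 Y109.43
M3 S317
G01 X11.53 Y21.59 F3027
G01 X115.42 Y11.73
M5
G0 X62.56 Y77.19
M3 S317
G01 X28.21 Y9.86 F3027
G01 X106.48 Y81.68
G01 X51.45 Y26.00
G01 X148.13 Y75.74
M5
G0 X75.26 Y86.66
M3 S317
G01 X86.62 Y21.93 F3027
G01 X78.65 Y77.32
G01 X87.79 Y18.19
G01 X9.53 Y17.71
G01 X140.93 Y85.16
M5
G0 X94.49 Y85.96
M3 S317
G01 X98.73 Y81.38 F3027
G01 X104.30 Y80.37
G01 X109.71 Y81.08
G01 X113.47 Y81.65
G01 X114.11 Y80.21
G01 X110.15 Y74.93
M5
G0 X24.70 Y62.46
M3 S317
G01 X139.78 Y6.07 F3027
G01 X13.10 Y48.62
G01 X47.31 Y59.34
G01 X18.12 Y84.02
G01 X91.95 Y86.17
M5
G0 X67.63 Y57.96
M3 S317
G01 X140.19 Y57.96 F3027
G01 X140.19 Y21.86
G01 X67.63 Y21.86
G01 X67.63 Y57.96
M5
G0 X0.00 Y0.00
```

<svg xmlns="http://www.w3.org/2000/svg" width="161.80mm" height="124.44mm" viewBox="0 0 161.80 124.44">
  <polyline points="140.13,79.88 148.91,5.24 109.11,93.44" fill="none" stroke="#008000"/>
  <polyline points="65.09,15.01 11.53,102.85 115.42,112.71" fill="none" stroke="#008000"/>
  <polyline points="62.56,47.25 28.21,114.58 106.48,42.76 51.45,98.44 148.13,48.70" fill="none" stroke="#008000"/>
  <polyline points="75.26,37.78 86.62,102.51 78.65,47.12 87.79,106.25 9.53,106.73 140.93,39.28" fill="none" stroke="#008000"/>
  <polyline points="94.49,38.48 98.73,43.06 104.30,44.07 109.71,43.36 113.47,42.79 114.11,44.23 110.15,49.51" fill="none" stroke="#008000"/>
  <polyline points="24.70,61.98 139.78,118.37 13.10,75.82 47.31,65.10 18.12,40.42 91.95,38.27" fill="none" stroke="#008000"/>
  <polygon points="67.63,66.48 140.19,66.48 140.19,102.58 67.63,102.58" fill="none" stroke="#008000"/>
</svg>

y_svg = 124.44 − y_m. Every run uses S317, so all elements get stroke `#008000` (engrave).

[1] open run; points: 140.13,79.88 148.91,5.24 109.11,93.44

[2] open run; points: 65.09,15.01 11.53,102.85 115.42,112.71

[3] open run; points: 62.56,47.25 28.21,114.58 106.48,42.76 51.45,98.44 148.13,48.70

[4] open run; points: 75.26,37.78 86.62,102.51 78.65,47.12 87.79,106.25 9.53,106.73 140.93,39.28

[5] open run; points: 94.49,38.48 98.73,43.06 104.30,44.07 109.71,43.36 113.47,42.79 114.11,44.23 110.15,49.51

[6] open run; points: 24.70,61.98 139.78,118.37 13.10,75.82 47.31,65.10 18.12,40.42 91.95,38.27

[7] closed run; points: 67.63,66.48 140.19,66.48 140.19,102.58 67.63,102.58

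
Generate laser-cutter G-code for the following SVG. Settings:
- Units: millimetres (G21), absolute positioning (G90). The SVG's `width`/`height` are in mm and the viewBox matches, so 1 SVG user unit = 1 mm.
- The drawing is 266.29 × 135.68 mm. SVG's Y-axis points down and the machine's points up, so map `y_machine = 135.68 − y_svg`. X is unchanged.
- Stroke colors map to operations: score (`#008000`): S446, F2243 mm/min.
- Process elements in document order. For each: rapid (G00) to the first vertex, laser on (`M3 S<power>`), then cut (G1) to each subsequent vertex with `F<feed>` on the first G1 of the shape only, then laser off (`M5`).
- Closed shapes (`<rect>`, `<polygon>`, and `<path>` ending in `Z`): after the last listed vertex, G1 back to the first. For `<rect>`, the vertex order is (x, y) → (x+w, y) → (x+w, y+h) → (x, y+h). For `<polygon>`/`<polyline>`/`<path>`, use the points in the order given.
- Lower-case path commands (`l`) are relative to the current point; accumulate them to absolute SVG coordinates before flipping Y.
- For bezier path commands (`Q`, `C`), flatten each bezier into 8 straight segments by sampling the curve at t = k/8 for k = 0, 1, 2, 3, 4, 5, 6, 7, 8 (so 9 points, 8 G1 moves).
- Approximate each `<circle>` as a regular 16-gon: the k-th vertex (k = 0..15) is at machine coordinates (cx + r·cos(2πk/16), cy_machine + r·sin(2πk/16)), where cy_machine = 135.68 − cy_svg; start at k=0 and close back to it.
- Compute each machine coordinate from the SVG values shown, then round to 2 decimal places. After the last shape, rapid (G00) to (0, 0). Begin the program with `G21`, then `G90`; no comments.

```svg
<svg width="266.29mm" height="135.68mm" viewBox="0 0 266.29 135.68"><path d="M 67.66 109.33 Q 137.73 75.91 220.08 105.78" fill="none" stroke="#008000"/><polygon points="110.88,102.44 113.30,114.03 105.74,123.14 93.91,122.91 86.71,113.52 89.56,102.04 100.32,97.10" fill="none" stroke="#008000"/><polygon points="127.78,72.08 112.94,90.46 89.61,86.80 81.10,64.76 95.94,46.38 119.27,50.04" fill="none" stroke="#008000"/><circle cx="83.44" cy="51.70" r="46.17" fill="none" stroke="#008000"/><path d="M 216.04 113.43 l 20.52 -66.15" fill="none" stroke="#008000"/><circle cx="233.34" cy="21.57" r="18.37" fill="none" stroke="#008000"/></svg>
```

viewBox `0 0 266.29 135.68` with mm width/height → 1 unit = 1 mm. Flip: y_m = 135.68 − y_svg.

**Shape 1** — `<path>` quadratic bezier, stroke `#008000` → score (S446, F2243). Control points (SVG): P0=(67.66,109.33), P1=(137.73,75.91), P2=(220.08,105.78); sampled at t=k/8. Machine vertices: (67.66,26.35) → (85.37,33.72) → (103.46,39.10) → (121.94,42.51) → (140.80,43.95) → (160.04,43.40) → (179.67,40.88) → (199.68,36.38) → (220.08,29.90). Open path.

**Shape 2** — `<polygon>` regular polygon, stroke `#008000` → score (S446, F2243). Machine vertices: (110.88,33.24) → (113.30,21.65) → (105.74,12.54) → (93.91,12.77) → (86.71,22.16) → (89.56,33.64) → (100.32,38.58) → (110.88,33.24). Closed: final G1 returns to the first vertex.

**Shape 3** — `<polygon>` regular polygon, stroke `#008000` → score (S446, F2243). Machine vertices: (127.78,63.60) → (112.94,45.22) → (89.61,48.88) → (81.10,70.92) → (95.94,89.30) → (119.27,85.64) → (127.78,63.60). Closed: final G1 returns to the first vertex.

**Shape 4** — `<circle>` circle, stroke `#008000` → score (S446, F2243). Machine vertices: (129.61,83.98) → (126.10,101.65) → (116.09,116.63) → (101.11,126.64) → (83.44,130.15) → (65.77,126.64) → (50.79,116.63) → (40.78,101.65) → (37.27,83.98) → (40.78,66.31) → (50.79,51.33) → (65.77,41.32) → (83.44,37.81) → (101.11,41.32) → (116.09,51.33) → (126.10,66.31) → (129.61,83.98). Closed: final G1 returns to the first vertex.

**Shape 5** — `<path>` line segment, stroke `#008000` → score (S446, F2243). Machine vertices: (216.04,22.25) → (236.56,88.40). Open path.

**Shape 6** — `<circle>` circle, stroke `#008000` → score (S446, F2243). Machine vertices: (251.71,114.11) → (250.31,121.14) → (246.33,127.10) → (240.37,131.08) → (233.34,132.48) → (226.31,131.08) → (220.35,127.10) → (216.37,121.14) → (214.97,114.11) → (216.37,107.08) → (220.35,101.12) → (226.31,97.14) → (233.34,95.74) → (240.37,97.14) → (246.33,101.12) → (250.31,107.08) → (251.71,114.11). Closed: final G1 returns to the first vertex.

G21
G90
G00 X67.66 Y26.35
M3 S446
G1 X85.37 Y33.72 F2243
G1 X103.46 Y39.10
G1 X121.94 Y42.51
G1 X140.80 Y43.95
G1 X160.04 Y43.40
G1 X179.67 Y40.88
G1 X199.68 Y36.38
G1 X220.08 Y29.90
M5
G00 X110.88 Y33.24
M3 S446
G1 X113.30 Y21.65 F2243
G1 X105.74 Y12.54
G1 X93.91 Y12.77
G1 X86.71 Y22.16
G1 X89.56 Y33.64
G1 X100.32 Y38.58
G1 X110.88 Y33.24
M5
G00 X127.78 Y63.60
M3 S446
G1 X112.94 Y45.22 F2243
G1 X89.61 Y48.88
G1 X81.10 Y70.92
G1 X95.94 Y89.30
G1 X119.27 Y85.64
G1 X127.78 Y63.60
M5
G00 X129.61 Y83.98
M3 S446
G1 X126.10 Y101.65 F2243
G1 X116.09 Y116.63
G1 X101.11 Y126.64
G1 X83.44 Y130.15
G1 X65.77 Y126.64
G1 X50.79 Y116.63
G1 X40.78 Y101.65
G1 X37.27 Y83.98
G1 X40.78 Y66.31
G1 X50.79 Y51.33
G1 X65.77 Y41.32
G1 X83.44 Y37.81
G1 X101.11 Y41.32
G1 X116.09 Y51.33
G1 X126.10 Y66.31
G1 X129.61 Y83.98
M5
G00 X216.04 Y22.25
M3 S446
G1 X236.56 Y88.40 F2243
M5
G00 X251.71 Y114.11
M3 S446
G1 X250.31 Y121.14 F2243
G1 X246.33 Y127.10
G1 X240.37 Y131.08
G1 X233.34 Y132.48
G1 X226.31 Y131.08
G1 X220.35 Y127.10
G1 X216.37 Y121.14
G1 X214.97 Y114.11
G1 X216.37 Y107.08
G1 X220.35 Y101.12
G1 X226.31 Y97.14
G1 X233.34 Y95.74
G1 X240.37 Y97.14
G1 X246.33 Y101.12
G1 X250.31 Y107.08
G1 X251.71 Y114.11
M5
G00 X0.00 Y0.00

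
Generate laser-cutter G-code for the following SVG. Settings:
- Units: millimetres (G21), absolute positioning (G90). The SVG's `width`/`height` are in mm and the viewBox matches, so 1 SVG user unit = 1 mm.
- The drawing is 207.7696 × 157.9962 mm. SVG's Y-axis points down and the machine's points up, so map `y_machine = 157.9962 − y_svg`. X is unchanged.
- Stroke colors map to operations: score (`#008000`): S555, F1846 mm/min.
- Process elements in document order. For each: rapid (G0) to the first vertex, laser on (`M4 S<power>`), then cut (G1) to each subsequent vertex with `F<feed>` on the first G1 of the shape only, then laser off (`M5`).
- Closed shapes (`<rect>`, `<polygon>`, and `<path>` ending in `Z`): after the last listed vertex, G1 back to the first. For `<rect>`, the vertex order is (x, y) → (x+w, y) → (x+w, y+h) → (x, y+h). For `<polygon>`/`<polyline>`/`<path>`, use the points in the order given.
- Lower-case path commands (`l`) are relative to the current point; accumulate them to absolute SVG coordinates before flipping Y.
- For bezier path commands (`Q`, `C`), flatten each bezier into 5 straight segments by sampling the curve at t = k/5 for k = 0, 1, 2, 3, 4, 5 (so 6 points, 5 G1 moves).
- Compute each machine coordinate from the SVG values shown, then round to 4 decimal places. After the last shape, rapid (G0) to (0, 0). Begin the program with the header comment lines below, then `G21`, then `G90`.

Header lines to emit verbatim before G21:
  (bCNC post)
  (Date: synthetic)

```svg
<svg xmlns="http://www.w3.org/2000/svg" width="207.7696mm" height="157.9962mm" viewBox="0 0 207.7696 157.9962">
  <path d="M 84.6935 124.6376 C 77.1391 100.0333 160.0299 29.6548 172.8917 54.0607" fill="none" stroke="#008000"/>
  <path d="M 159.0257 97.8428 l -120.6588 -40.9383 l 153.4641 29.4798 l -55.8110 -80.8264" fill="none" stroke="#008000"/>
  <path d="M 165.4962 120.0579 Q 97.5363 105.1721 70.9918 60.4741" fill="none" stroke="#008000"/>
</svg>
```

Since the viewBox matches the mm dimensions, user units are millimetres directly. The only transform is the Y-flip y_m = 157.9962 − y_svg.

Shape 1 is a cubic bezier drawn with `<path>`. Its stroke #008000 means score at S555, F1846. After flipping Y the toolpath is (84.6935,33.3586) → (89.7305,52.4896) → (108.7716,75.8596) → (134.1140,96.7218) → (158.0549,108.3294) → (172.8917,103.9355).

Shape 2 is a open polyline drawn with `<path>`. Its stroke #008000 means score at S555, F1846. After flipping Y the toolpath is (159.0257,60.1534) → (38.3669,101.0917) → (191.8310,71.6119) → (136.0200,152.4383).

Shape 3 is a quadratic bezier drawn with `<path>`. Its stroke #008000 means score at S555, F1846. After flipping Y the toolpath is (165.4962,37.9383) → (139.9689,45.0851) → (117.7547,54.6169) → (98.8539,66.5337) → (83.2662,80.8354) → (70.9918,97.5221).

(bCNC post)
(Date: synthetic)
G21
G90
G0 X84.6935 Y33.3586
M4 S555
G1 X89.7305 Y52.4896 F1846
G1 X108.7716 Y75.8596
G1 X134.1140 Y96.7218
G1 X158.0549 Y108.3294
G1 X172.8917 Y103.9355
M5
G0 X159.0257 Y60.1534
M4 S555
G1 X38.3669 Y101.0917 F1846
G1 X191.8310 Y71.6119
G1 X136.0200 Y152.4383
M5
G0 X165.4962 Y37.9383
M4 S555
G1 X139.9689 Y45.0851 F1846
G1 X117.7547 Y54.6169
G1 X98.8539 Y66.5337
G1 X83.2662 Y80.8354
G1 X70.9918 Y97.5221
M5
G0 X0.0000 Y0.0000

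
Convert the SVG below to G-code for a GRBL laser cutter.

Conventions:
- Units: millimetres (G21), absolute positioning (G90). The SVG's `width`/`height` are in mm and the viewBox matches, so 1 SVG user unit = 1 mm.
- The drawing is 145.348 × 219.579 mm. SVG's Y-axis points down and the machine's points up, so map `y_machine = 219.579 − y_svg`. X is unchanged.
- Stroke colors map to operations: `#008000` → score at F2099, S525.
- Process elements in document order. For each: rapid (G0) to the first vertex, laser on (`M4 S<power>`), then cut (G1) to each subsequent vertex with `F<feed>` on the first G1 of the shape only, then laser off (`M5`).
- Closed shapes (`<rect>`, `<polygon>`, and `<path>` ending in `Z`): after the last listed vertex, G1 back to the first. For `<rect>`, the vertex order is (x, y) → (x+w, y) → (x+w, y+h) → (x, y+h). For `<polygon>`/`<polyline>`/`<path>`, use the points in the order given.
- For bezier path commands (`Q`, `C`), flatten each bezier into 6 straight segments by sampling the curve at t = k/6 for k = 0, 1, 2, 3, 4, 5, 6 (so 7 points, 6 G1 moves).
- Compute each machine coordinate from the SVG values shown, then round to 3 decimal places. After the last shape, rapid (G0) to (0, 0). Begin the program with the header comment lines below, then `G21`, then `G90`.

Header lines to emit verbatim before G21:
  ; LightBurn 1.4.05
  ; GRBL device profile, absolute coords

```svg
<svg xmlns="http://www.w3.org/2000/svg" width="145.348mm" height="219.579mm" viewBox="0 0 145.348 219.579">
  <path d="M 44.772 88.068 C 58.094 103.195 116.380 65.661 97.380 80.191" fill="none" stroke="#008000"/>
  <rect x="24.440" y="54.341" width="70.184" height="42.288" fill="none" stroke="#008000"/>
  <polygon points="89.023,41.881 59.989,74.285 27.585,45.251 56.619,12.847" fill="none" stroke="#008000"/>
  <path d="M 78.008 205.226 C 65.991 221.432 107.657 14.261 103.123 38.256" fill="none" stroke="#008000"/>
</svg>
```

Since the viewBox matches the mm dimensions, user units are millimetres directly. The only transform is the Y-flip y_m = 219.579 − y_svg.

Shape 1 is a cubic bezier drawn with `<path>`. Its stroke #008000 means score at S525, F2099. After flipping Y the toolpath is (44.772,131.511) → (54.614,127.851) → (68.554,130.059) → (83.197,135.226) → (95.146,140.442) → (101.005,142.799) → (97.380,139.388).

Shape 2 is a rectangle drawn with `<rect>`. Its stroke #008000 means score at S525, F2099. After flipping Y the toolpath is (24.440,165.238) → (94.624,165.238) → (94.624,122.950) → (24.440,122.950) → (24.440,165.238), returning to the start.

Shape 3 is a regular polygon drawn with `<polygon>`. Its stroke #008000 means score at S525, F2099. After flipping Y the toolpath is (89.023,177.698) → (59.989,145.294) → (27.585,174.328) → (56.619,206.732) → (89.023,177.698), returning to the start.

Shape 4 is a cubic bezier drawn with `<path>`. Its stroke #008000 means score at S525, F2099. After flipping Y the toolpath is (78.008,14.353) → (76.011,22.760) → (80.186,55.771) → (87.759,100.759) → (95.956,145.098) → (102.002,176.161) → (103.123,181.323).

; LightBurn 1.4.05
; GRBL device profile, absolute coords
G21
G90
G0 X44.772 Y131.511
M4 S525
G1 X54.614 Y127.851 F2099
G1 X68.554 Y130.059
G1 X83.197 Y135.226
G1 X95.146 Y140.442
G1 X101.005 Y142.799
G1 X97.380 Y139.388
M5
G0 X24.440 Y165.238
M4 S525
G1 X94.624 Y165.238 F2099
G1 X94.624 Y122.950
G1 X24.440 Y122.950
G1 X24.440 Y165.238
M5
G0 X89.023 Y177.698
M4 S525
G1 X59.989 Y145.294 F2099
G1 X27.585 Y174.328
G1 X56.619 Y206.732
G1 X89.023 Y177.698
M5
G0 X78.008 Y14.353
M4 S525
G1 X76.011 Y22.760 F2099
G1 X80.186 Y55.771
G1 X87.759 Y100.759
G1 X95.956 Y145.098
G1 X102.002 Y176.161
G1 X103.123 Y181.323
M5
G0 X0.000 Y0.000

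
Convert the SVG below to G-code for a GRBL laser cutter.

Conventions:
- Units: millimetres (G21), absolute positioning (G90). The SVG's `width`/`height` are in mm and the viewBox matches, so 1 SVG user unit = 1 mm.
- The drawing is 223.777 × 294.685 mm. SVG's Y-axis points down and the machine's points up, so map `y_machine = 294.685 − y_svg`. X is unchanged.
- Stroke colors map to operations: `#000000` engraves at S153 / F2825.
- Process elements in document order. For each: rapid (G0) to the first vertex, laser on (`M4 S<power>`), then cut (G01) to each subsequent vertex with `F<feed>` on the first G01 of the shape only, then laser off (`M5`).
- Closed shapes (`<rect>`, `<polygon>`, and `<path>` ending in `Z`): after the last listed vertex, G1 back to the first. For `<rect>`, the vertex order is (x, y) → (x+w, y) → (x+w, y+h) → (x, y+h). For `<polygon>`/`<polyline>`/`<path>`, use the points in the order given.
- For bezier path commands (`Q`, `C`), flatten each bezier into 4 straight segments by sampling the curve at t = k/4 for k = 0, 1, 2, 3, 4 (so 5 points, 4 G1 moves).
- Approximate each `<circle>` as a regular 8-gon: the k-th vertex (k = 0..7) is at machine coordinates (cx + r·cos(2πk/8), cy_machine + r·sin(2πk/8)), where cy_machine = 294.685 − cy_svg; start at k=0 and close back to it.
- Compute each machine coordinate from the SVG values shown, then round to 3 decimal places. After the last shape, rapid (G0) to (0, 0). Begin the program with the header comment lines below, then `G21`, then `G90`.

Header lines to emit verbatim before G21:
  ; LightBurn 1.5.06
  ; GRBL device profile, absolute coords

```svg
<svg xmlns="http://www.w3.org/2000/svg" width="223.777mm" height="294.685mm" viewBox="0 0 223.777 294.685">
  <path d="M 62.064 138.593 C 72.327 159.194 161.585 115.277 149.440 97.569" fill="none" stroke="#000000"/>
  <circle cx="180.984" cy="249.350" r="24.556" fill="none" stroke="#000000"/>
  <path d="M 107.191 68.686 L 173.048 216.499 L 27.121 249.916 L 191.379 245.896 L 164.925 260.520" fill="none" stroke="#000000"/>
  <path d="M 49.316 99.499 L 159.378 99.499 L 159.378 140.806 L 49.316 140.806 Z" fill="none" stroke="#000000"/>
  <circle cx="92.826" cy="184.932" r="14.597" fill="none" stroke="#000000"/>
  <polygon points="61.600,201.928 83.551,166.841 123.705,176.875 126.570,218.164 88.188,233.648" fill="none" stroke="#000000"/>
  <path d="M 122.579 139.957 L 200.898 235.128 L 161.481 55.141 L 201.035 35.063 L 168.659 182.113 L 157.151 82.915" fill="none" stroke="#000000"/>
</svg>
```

1 u = 1 mm; y_m = 294.685 − y.

[1] `<path>` cubic bezier, #000000→engrave S153 F2825: (62.064,156.092) → (81.754,151.321) → (114.155,162.238) → (142.354,180.338) → (149.440,197.116)

[2] `<circle>` circle, #000000→engrave S153 F2825: (205.540,45.335) → (198.348,62.699) → (180.984,69.891) → (163.620,62.699) → (156.428,45.335) → (163.620,27.971) → (180.984,20.779) → (198.348,27.971) → (205.540,45.335) (closed)

[3] `<path>` open polyline, #000000→engrave S153 F2825: (107.191,225.999) → (173.048,78.186) → (27.121,44.769) → (191.379,48.789) → (164.925,34.165)

[4] `<path>` rectangle, #000000→engrave S153 F2825: (49.316,195.186) → (159.378,195.186) → (159.378,153.879) → (49.316,153.879) → (49.316,195.186) (closed)

[5] `<circle>` circle, #000000→engrave S153 F2825: (107.423,109.753) → (103.148,120.075) → (92.826,124.350) → (82.504,120.075) → (78.229,109.753) → (82.504,99.431) → (92.826,95.156) → (103.148,99.431) → (107.423,109.753) (closed)

[6] `<polygon>` regular polygon, #000000→engrave S153 F2825: (61.600,92.757) → (83.551,127.844) → (123.705,117.810) → (126.570,76.521) → (88.188,61.037) → (61.600,92.757) (closed)

[7] `<path>` open polyline, #000000→engrave S153 F2825: (122.579,154.728) → (200.898,59.557) → (161.481,239.544) → (201.035,259.622) → (168.659,112.572) → (157.151,211.770)

; LightBurn 1.5.06
; GRBL device profile, absolute coords
G21
G90
G0 X62.064 Y156.092
M4 S153
G01 X81.754 Y151.321 F2825
G01 X114.155 Y162.238
G01 X142.354 Y180.338
G01 X149.440 Y197.116
M5
G0 X205.540 Y45.335
M4 S153
G01 X198.348 Y62.699 F2825
G01 X180.984 Y69.891
G01 X163.620 Y62.699
G01 X156.428 Y45.335
G01 X163.620 Y27.971
G01 X180.984 Y20.779
G01 X198.348 Y27.971
G01 X205.540 Y45.335
M5
G0 X107.191 Y225.999
M4 S153
G01 X173.048 Y78.186 F2825
G01 X27.121 Y44.769
G01 X191.379 Y48.789
G01 X164.925 Y34.165
M5
G0 X49.316 Y195.186
M4 S153
G01 X159.378 Y195.186 F2825
G01 X159.378 Y153.879
G01 X49.316 Y153.879
G01 X49.316 Y195.186
M5
G0 X107.423 Y109.753
M4 S153
G01 X103.148 Y120.075 F2825
G01 X92.826 Y124.350
G01 X82.504 Y120.075
G01 X78.229 Y109.753
G01 X82.504 Y99.431
G01 X92.826 Y95.156
G01 X103.148 Y99.431
G01 X107.423 Y109.753
M5
G0 X61.600 Y92.757
M4 S153
G01 X83.551 Y127.844 F2825
G01 X123.705 Y117.810
G01 X126.570 Y76.521
G01 X88.188 Y61.037
G01 X61.600 Y92.757
M5
G0 X122.579 Y154.728
M4 S153
G01 X200.898 Y59.557 F2825
G01 X161.481 Y239.544
G01 X201.035 Y259.622
G01 X168.659 Y112.572
G01 X157.151 Y211.770
M5
G0 X0.000 Y0.000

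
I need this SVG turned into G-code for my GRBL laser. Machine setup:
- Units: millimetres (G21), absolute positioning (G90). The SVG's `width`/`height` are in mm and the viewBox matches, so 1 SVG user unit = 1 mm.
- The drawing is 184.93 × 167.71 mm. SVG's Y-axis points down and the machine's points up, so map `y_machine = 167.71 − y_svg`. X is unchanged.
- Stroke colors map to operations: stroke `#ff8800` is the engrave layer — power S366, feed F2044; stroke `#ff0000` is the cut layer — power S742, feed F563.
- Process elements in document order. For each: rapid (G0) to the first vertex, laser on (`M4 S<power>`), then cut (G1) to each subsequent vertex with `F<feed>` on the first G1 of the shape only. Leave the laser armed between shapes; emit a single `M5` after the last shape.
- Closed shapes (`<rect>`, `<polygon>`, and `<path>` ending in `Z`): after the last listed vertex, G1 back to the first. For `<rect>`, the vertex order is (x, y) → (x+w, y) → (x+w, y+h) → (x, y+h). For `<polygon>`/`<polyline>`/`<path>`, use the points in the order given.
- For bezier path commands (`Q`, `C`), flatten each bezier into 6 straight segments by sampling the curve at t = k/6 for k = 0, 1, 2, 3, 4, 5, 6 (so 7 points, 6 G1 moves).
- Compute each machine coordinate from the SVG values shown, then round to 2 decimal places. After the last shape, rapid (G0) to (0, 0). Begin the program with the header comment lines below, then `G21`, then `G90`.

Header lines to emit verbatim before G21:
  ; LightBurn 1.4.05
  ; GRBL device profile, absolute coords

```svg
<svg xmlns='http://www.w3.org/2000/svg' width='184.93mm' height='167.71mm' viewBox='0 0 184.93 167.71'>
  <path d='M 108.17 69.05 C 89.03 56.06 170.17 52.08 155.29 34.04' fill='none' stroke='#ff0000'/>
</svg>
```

; LightBurn 1.4.05
; GRBL device profile, absolute coords
G21
G90
G0 X108.17 Y98.66
M4 S742
G1 X106.05 Y104.51 F563
G1 X115.19 Y109.50
G1 X130.13 Y114.27
G1 X145.43 Y119.46
G1 X155.64 Y125.71
G1 X155.29 Y133.67
M5
G0 X0.00 Y0.00

Since the viewBox matches the mm dimensions, user units are millimetres directly. The only transform is the Y-flip y_m = 167.71 − y_svg.

Shape 1 is a cubic bezier drawn with `<path>`. Its stroke #ff0000 means cut at S742, F563. After flipping Y the toolpath is (108.17,98.66) → (106.05,104.51) → (115.19,109.50) → (130.13,114.27) → (145.43,119.46) → (155.64,125.71) → (155.29,133.67).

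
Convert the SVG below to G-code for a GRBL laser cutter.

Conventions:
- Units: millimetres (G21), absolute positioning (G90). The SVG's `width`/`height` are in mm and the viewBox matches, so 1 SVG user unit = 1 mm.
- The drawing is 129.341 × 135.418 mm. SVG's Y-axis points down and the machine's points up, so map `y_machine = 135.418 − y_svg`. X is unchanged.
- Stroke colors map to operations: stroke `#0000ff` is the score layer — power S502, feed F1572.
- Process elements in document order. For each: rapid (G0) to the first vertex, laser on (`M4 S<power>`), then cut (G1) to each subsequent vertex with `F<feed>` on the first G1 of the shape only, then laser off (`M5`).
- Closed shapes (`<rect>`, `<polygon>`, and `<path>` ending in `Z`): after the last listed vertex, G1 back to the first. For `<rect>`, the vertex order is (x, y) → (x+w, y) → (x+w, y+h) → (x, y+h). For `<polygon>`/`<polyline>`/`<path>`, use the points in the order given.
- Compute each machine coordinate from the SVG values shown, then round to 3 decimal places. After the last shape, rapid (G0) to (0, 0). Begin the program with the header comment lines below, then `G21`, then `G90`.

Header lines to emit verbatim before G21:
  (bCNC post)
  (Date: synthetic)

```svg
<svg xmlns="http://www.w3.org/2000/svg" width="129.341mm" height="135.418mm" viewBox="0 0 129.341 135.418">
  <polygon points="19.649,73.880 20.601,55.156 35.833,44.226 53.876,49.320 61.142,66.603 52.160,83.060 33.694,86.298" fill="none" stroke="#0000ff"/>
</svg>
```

Since the viewBox matches the mm dimensions, user units are millimetres directly. The only transform is the Y-flip y_m = 135.418 − y_svg.

Shape 1 is a regular polygon drawn with `<polygon>`. Its stroke #0000ff means score at S502, F1572. After flipping Y the toolpath is (19.649,61.538) → (20.601,80.262) → (35.833,91.192) → (53.876,86.098) → (61.142,68.815) → (52.160,52.358) → (33.694,49.120) → (19.649,61.538), returning to the start.

(bCNC post)
(Date: synthetic)
G21
G90
G0 X19.649 Y61.538
M4 S502
G1 X20.601 Y80.262 F1572
G1 X35.833 Y91.192
G1 X53.876 Y86.098
G1 X61.142 Y68.815
G1 X52.160 Y52.358
G1 X33.694 Y49.120
G1 X19.649 Y61.538
M5
G0 X0.000 Y0.000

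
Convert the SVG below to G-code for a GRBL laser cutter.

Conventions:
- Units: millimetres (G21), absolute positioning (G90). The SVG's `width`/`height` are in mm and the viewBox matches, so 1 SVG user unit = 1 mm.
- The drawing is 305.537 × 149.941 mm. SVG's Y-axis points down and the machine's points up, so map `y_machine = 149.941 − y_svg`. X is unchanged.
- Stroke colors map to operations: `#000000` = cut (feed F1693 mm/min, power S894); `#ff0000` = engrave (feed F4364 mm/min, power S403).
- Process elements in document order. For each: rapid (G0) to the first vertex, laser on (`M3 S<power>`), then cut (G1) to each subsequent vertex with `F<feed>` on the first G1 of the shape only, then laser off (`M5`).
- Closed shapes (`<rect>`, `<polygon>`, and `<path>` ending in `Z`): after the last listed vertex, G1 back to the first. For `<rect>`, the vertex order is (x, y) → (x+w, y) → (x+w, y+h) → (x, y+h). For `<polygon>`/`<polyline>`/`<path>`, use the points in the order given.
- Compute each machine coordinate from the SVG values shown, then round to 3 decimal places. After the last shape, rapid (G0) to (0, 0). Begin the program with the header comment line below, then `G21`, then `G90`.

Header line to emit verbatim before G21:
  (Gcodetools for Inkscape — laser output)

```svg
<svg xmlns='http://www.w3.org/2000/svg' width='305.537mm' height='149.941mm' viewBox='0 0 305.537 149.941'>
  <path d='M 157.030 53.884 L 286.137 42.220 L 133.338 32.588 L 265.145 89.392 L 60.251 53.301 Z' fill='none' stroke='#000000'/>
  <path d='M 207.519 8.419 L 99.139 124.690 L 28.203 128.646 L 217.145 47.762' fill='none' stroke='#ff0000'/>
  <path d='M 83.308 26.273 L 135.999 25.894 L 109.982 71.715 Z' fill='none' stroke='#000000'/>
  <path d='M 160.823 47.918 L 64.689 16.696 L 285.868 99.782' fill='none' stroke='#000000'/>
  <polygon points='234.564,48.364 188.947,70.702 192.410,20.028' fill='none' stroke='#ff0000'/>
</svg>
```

1 u = 1 mm; y_m = 149.941 − y.

[1] `<path>` closed polygon, #000000→cut S894 F1693: (157.030,96.057) → (286.137,107.721) → (133.338,117.353) → (265.145,60.549) → (60.251,96.640) → (157.030,96.057) (closed)

[2] `<path>` open polyline, #ff0000→engrave S403 F4364: (207.519,141.522) → (99.139,25.251) → (28.203,21.295) → (217.145,102.179)

[3] `<path>` regular polygon, #000000→cut S894 F1693: (83.308,123.668) → (135.999,124.047) → (109.982,78.226) → (83.308,123.668) (closed)

[4] `<path>` open polyline, #000000→cut S894 F1693: (160.823,102.023) → (64.689,133.245) → (285.868,50.159)

[5] `<polygon>` regular polygon, #ff0000→engrave S403 F4364: (234.564,101.577) → (188.947,79.239) → (192.410,129.913) → (234.564,101.577) (closed)

(Gcodetools for Inkscape — laser output)
G21
G90
G0 X157.030 Y96.057
M3 S894
G1 X286.137 Y107.721 F1693
G1 X133.338 Y117.353
G1 X265.145 Y60.549
G1 X60.251 Y96.640
G1 X157.030 Y96.057
M5
G0 X207.519 Y141.522
M3 S403
G1 X99.139 Y25.251 F4364
G1 X28.203 Y21.295
G1 X217.145 Y102.179
M5
G0 X83.308 Y123.668
M3 S894
G1 X135.999 Y124.047 F1693
G1 X109.982 Y78.226
G1 X83.308 Y123.668
M5
G0 X160.823 Y102.023
M3 S894
G1 X64.689 Y133.245 F1693
G1 X285.868 Y50.159
M5
G0 X234.564 Y101.577
M3 S403
G1 X188.947 Y79.239 F4364
G1 X192.410 Y129.913
G1 X234.564 Y101.577
M5
G0 X0.000 Y0.000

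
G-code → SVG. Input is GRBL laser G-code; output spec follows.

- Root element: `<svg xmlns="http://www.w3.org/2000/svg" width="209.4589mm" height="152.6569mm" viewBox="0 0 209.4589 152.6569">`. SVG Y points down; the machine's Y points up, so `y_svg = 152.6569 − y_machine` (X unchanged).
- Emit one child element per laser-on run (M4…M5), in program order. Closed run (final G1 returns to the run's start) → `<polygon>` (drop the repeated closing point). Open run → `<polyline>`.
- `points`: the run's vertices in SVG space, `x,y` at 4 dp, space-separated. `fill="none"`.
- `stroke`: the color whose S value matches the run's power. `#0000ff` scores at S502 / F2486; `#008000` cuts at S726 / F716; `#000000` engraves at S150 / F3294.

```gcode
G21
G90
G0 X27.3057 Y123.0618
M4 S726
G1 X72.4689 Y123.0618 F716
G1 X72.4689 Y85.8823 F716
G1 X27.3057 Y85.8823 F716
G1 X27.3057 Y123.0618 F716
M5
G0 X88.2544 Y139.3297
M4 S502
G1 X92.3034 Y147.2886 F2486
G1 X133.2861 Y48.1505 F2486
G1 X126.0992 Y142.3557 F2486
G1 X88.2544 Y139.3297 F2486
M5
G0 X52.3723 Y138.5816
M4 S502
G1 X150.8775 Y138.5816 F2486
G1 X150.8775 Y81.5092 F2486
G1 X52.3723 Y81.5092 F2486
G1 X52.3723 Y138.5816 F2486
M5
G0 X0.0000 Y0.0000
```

Machine Y-up, SVG Y-down with viewBox height 152.6569, so y_svg = 152.6569 − y_machine; X carries over.

Run 1: the run's S726 means `#008000` (cut). The run returns to its start, so emit a `<polygon>` with points (Y-flipped): 27.3057,29.5951 72.4689,29.5951 72.4689,66.7746 27.3057,66.7746.

Run 2: S502 ⇒ score layer `#0000ff`. The run returns to its start, so emit a `<polygon>` with points (Y-flipped): 88.2544,13.3272 92.3034,5.3683 133.2861,104.5064 126.0992,10.3012.

Run 3: power S502 maps to stroke `#0000ff` (score). The run returns to its start, so emit a `<polygon>` with points (Y-flipped): 52.3723,14.0753 150.8775,14.0753 150.8775,71.1477 52.3723,71.1477.

<svg xmlns="http://www.w3.org/2000/svg" width="209.4589mm" height="152.6569mm" viewBox="0 0 209.4589 152.6569">
  <polygon points="27.3057,29.5951 72.4689,29.5951 72.4689,66.7746 27.3057,66.7746" fill="none" stroke="#008000"/>
  <polygon points="88.2544,13.3272 92.3034,5.3683 133.2861,104.5064 126.0992,10.3012" fill="none" stroke="#0000ff"/>
  <polygon points="52.3723,14.0753 150.8775,14.0753 150.8775,71.1477 52.3723,71.1477" fill="none" stroke="#0000ff"/>
</svg>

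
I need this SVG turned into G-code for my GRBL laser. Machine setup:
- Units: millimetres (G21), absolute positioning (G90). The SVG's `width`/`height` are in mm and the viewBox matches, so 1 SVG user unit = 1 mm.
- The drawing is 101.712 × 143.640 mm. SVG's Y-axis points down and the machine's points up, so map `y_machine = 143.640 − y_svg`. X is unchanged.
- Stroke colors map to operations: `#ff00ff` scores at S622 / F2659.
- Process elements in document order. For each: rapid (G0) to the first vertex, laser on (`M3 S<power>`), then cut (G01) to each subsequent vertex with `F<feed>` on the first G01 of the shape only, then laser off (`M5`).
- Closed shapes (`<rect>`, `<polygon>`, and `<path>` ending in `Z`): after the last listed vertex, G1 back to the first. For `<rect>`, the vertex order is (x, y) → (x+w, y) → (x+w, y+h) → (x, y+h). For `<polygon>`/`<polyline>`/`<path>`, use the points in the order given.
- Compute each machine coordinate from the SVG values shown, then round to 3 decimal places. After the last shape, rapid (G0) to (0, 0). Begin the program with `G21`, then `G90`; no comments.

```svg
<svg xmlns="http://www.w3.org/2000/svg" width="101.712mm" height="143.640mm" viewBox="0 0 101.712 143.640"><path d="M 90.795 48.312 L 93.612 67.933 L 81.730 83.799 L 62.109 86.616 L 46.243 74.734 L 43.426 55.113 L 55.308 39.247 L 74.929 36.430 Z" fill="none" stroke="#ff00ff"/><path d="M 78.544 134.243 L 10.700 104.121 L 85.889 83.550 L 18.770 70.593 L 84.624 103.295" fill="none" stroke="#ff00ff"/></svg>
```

Since the viewBox matches the mm dimensions, user units are millimetres directly. The only transform is the Y-flip y_m = 143.640 − y_svg.

Shape 1 is a regular polygon drawn with `<path>`. Its stroke #ff00ff means score at S622, F2659. After flipping Y the toolpath is (90.795,95.328) → (93.612,75.707) → (81.730,59.841) → (62.109,57.024) → (46.243,68.906) → (43.426,88.527) → (55.308,104.393) → (74.929,107.210) → (90.795,95.328), returning to the start.

Shape 2 is a open polyline drawn with `<path>`. Its stroke #ff00ff means score at S622, F2659. After flipping Y the toolpath is (78.544,9.397) → (10.700,39.519) → (85.889,60.090) → (18.770,73.047) → (84.624,40.345).

G21
G90
G0 X90.795 Y95.328
M3 S622
G01 X93.612 Y75.707 F2659
G01 X81.730 Y59.841
G01 X62.109 Y57.024
G01 X46.243 Y68.906
G01 X43.426 Y88.527
G01 X55.308 Y104.393
G01 X74.929 Y107.210
G01 X90.795 Y95.328
M5
G0 X78.544 Y9.397
M3 S622
G01 X10.700 Y39.519 F2659
G01 X85.889 Y60.090
G01 X18.770 Y73.047
G01 X84.624 Y40.345
M5
G0 X0.000 Y0.000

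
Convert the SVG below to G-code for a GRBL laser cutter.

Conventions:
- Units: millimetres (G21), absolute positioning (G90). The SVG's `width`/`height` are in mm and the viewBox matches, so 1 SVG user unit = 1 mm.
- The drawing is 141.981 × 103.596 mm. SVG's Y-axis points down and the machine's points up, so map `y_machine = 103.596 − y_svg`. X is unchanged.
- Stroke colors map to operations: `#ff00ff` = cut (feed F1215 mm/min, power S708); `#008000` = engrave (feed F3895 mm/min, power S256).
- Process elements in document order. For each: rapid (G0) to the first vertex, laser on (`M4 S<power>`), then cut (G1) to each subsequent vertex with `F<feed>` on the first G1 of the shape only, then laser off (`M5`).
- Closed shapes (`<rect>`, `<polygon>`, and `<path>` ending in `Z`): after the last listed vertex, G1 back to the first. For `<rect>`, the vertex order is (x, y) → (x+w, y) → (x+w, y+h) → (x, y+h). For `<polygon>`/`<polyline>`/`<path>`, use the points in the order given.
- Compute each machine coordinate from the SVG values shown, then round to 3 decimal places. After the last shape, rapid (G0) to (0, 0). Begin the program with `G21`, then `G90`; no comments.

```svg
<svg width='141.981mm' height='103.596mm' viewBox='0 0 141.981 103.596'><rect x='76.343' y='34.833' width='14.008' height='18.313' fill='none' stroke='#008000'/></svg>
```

G21
G90
G0 X76.343 Y68.763
M4 S256
G1 X90.351 Y68.763 F3895
G1 X90.351 Y50.450
G1 X76.343 Y50.450
G1 X76.343 Y68.763
M5
G0 X0.000 Y0.000

viewBox `0 0 141.981 103.596` with mm width/height → 1 unit = 1 mm. Flip: y_m = 103.596 − y_svg.

**Shape 1** — `<rect>` rectangle, stroke `#008000` → engrave (S256, F3895). Machine vertices: (76.343,68.763) → (90.351,68.763) → (90.351,50.450) → (76.343,50.450) → (76.343,68.763). Closed: final G1 returns to the first vertex.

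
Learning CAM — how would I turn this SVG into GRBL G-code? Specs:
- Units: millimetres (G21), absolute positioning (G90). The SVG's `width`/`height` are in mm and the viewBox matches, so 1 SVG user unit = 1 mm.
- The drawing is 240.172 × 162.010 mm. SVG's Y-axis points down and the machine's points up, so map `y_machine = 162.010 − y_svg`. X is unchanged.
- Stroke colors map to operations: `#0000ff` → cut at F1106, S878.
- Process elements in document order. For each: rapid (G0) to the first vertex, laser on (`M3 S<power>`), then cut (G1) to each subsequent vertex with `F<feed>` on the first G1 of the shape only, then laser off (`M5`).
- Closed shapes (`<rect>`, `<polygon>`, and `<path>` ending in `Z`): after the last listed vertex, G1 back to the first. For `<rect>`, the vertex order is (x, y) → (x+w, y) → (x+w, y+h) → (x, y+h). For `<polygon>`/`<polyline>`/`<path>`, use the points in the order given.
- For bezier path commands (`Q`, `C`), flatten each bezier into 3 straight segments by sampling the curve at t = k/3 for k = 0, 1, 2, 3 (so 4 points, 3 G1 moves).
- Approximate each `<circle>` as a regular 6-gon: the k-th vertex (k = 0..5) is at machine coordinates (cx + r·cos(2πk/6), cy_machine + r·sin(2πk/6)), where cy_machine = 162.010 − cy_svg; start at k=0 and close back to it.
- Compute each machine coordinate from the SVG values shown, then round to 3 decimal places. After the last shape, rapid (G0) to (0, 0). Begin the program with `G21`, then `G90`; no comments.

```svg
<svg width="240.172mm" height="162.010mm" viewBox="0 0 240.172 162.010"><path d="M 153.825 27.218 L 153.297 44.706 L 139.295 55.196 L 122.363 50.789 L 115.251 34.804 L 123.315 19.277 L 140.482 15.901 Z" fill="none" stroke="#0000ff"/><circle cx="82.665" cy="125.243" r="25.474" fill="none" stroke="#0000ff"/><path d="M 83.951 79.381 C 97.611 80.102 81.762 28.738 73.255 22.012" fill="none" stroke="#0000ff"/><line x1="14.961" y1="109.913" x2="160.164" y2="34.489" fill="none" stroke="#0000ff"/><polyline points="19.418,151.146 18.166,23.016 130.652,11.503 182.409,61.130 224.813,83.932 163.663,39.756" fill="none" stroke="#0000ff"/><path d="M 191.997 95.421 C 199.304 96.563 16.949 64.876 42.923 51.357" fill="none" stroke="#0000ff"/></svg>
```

G21
G90
G0 X153.825 Y134.792
M3 S878
G1 X153.297 Y117.304 F1106
G1 X139.295 Y106.814
G1 X122.363 Y111.221
G1 X115.251 Y127.206
G1 X123.315 Y142.733
G1 X140.482 Y146.109
G1 X153.825 Y134.792
M5
G0 X108.139 Y36.767
M3 S878
G1 X95.402 Y58.828 F1106
G1 X69.928 Y58.828
G1 X57.191 Y36.767
G1 X69.928 Y14.706
G1 X95.402 Y14.706
G1 X108.139 Y36.767
M5
G0 X83.951 Y82.629
M3 S878
G1 X89.140 Y95.687 F1106
G1 X82.844 Y121.975
G1 X73.255 Y139.998
M5
G0 X14.961 Y52.097
M3 S878
G1 X160.164 Y127.521 F1106
M5
G0 X19.418 Y10.864
M3 S878
G1 X18.166 Y138.994 F1106
G1 X130.652 Y150.507
G1 X182.409 Y100.880
G1 X224.813 Y78.078
G1 X163.663 Y122.254
M5
G0 X191.997 Y66.589
M3 S878
G1 X150.824 Y74.501 F1106
G1 X71.652 Y92.967
G1 X42.923 Y110.653
M5
G0 X0.000 Y0.000

viewBox `0 0 240.172 162.010` with mm width/height → 1 unit = 1 mm. Flip: y_m = 162.010 − y_svg.

**Shape 1** — `<path>` regular polygon, stroke `#0000ff` → cut (S878, F1106). Machine vertices: (153.825,134.792) → (153.297,117.304) → (139.295,106.814) → (122.363,111.221) → (115.251,127.206) → (123.315,142.733) → (140.482,146.109) → (153.825,134.792). Closed: final G1 returns to the first vertex.

**Shape 2** — `<circle>` circle, stroke `#0000ff` → cut (S878, F1106). Machine vertices: (108.139,36.767) → (95.402,58.828) → (69.928,58.828) → (57.191,36.767) → (69.928,14.706) → (95.402,14.706) → (108.139,36.767). Closed: final G1 returns to the first vertex.

**Shape 3** — `<path>` cubic bezier, stroke `#0000ff` → cut (S878, F1106). Control points (SVG): P0=(83.951,79.381), P1=(97.611,80.102), P2=(81.762,28.738), P3=(73.255,22.012); sampled at t=k/3. Machine vertices: (83.951,82.629) → (89.140,95.687) → (82.844,121.975) → (73.255,139.998). Open path.

**Shape 4** — `<line>` line segment, stroke `#0000ff` → cut (S878, F1106). Machine vertices: (14.961,52.097) → (160.164,127.521). Open path.

**Shape 5** — `<polyline>` open polyline, stroke `#0000ff` → cut (S878, F1106). Machine vertices: (19.418,10.864) → (18.166,138.994) → (130.652,150.507) → (182.409,100.880) → (224.813,78.078) → (163.663,122.254). Open path.

**Shape 6** — `<path>` cubic bezier, stroke `#0000ff` → cut (S878, F1106). Control points (SVG): P0=(191.997,95.421), P1=(199.304,96.563), P2=(16.949,64.876), P3=(42.923,51.357); sampled at t=k/3. Machine vertices: (191.997,66.589) → (150.824,74.501) → (71.652,92.967) → (42.923,110.653). Open path.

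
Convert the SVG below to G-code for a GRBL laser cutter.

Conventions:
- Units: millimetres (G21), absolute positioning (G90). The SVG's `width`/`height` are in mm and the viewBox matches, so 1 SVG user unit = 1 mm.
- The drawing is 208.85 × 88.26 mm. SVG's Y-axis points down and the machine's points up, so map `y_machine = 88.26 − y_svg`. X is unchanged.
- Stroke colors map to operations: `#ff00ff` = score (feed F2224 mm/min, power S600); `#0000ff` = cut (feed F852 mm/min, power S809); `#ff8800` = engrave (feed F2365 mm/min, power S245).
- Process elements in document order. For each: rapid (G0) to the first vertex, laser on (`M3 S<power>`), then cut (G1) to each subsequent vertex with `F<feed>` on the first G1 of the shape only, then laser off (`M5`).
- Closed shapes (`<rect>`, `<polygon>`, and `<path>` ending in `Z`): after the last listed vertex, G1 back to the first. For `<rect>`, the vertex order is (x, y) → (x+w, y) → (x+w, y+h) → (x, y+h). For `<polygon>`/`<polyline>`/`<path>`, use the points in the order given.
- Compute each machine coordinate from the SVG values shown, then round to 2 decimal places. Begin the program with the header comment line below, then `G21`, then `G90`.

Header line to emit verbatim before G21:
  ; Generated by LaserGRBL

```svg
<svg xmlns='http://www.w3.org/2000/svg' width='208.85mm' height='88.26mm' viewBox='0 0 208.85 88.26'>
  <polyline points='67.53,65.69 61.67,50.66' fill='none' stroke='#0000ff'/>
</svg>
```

; Generated by LaserGRBL
G21
G90
G0 X67.53 Y22.57
M3 S809
G1 X61.67 Y37.60 F852
M5

viewBox `0 0 208.85 88.26` with mm width/height → 1 unit = 1 mm. Flip: y_m = 88.26 − y_svg.

**Shape 1** — `<polyline>` line segment, stroke `#0000ff` → cut (S809, F852). Machine vertices: (67.53,22.57) → (61.67,37.60). Open path.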